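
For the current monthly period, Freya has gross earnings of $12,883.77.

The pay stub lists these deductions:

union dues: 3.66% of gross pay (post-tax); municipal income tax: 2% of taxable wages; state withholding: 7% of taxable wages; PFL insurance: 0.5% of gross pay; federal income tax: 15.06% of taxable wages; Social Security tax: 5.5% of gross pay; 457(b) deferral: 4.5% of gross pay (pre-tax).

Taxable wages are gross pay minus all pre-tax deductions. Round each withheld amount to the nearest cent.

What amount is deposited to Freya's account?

$8,099.08

457(b) deferral: $12,883.77 × 0.045 = $579.77
Taxable wages = $12,883.77 − $579.77 = $12,304.00
Municipal income tax: $12,304.00 × 0.02 = $246.08
Federal income tax: $12,304.00 × 0.1506 = $1,852.98
State withholding: $12,304.00 × 0.07 = $861.28
PFL insurance: $12,883.77 × 0.005 = $64.42
Social Security tax: $12,883.77 × 0.055 = $708.61
Union dues: $12,883.77 × 0.0366 = $471.55
Total deductions = $579.77 + $246.08 + $1,852.98 + $861.28 + $64.42 + $708.61 + $471.55 = $4,784.69
Net pay = $12,883.77 − $4,784.69 = $8,099.08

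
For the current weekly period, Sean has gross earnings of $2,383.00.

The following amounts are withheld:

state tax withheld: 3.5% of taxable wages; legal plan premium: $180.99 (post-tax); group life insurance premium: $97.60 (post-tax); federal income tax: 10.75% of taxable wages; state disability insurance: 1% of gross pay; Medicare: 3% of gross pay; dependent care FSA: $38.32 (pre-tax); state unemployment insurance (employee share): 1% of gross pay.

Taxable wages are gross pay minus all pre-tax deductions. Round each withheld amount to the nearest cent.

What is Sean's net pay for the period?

$1,612.83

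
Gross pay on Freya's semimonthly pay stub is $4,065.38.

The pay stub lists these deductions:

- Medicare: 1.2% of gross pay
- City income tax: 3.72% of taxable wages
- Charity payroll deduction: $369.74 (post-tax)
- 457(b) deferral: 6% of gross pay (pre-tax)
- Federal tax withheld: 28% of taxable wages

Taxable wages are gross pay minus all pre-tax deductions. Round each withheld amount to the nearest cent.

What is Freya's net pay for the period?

457(b) deferral: $4,065.38 × 0.06 = $243.92
Taxable wages = $4,065.38 − $243.92 = $3,821.46
City income tax: $3,821.46 × 0.0372 = $142.16
Federal tax withheld: $3,821.46 × 0.28 = $1,070.01
Medicare: $4,065.38 × 0.012 = $48.78
Charity payroll deduction: $369.74
Total deductions = $243.92 + $142.16 + $1,070.01 + $48.78 + $369.74 = $1,874.61
Net pay = $4,065.38 − $1,874.61 = $2,190.77

$2,190.77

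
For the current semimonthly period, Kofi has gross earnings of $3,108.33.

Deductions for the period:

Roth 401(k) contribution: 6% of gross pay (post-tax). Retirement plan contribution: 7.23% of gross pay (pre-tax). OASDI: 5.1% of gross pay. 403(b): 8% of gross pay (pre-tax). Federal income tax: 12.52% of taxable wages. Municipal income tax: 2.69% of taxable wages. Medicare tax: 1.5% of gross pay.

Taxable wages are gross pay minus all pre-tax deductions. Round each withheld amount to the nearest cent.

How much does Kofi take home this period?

$1,842.52

Retirement plan contribution: $3,108.33 × 0.0723 = $224.73
403(b): $3,108.33 × 0.08 = $248.67
Pre-tax total = $224.73 + $248.67 = $473.40
Taxable wages = $3,108.33 − $473.40 = $2,634.93
Municipal income tax: $2,634.93 × 0.0269 = $70.88
Federal income tax: $2,634.93 × 0.1252 = $329.89
Medicare tax: $3,108.33 × 0.015 = $46.62
OASDI: $3,108.33 × 0.051 = $158.52
Roth 401(k) contribution: $3,108.33 × 0.06 = $186.50
Total deductions = $224.73 + $248.67 + $70.88 + $329.89 + $46.62 + $158.52 + $186.50 = $1,265.81
Net pay = $3,108.33 − $1,265.81 = $1,842.52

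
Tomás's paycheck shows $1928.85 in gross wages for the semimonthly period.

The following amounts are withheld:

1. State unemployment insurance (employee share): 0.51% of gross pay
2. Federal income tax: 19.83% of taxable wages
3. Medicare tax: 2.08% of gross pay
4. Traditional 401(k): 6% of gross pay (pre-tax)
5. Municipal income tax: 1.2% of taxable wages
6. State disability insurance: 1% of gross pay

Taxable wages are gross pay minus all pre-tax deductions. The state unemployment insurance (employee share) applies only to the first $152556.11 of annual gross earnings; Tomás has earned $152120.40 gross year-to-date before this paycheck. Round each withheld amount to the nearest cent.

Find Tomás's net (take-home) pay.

$1370.19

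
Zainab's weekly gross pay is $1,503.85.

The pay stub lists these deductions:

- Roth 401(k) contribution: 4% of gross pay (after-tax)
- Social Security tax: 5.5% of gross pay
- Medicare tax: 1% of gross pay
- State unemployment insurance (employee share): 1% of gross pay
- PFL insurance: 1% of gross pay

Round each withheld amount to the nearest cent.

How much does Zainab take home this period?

$1,315.87

PFL insurance: $1,503.85 × 0.01 = $15.04
Medicare tax: $1,503.85 × 0.01 = $15.04
State unemployment insurance (employee share): $1,503.85 × 0.01 = $15.04
Social Security tax: $1,503.85 × 0.055 = $82.71
Roth 401(k) contribution: $1,503.85 × 0.04 = $60.15
Total deductions = $15.04 + $15.04 + $15.04 + $82.71 + $60.15 = $187.98
Net pay = $1,503.85 − $187.98 = $1,315.87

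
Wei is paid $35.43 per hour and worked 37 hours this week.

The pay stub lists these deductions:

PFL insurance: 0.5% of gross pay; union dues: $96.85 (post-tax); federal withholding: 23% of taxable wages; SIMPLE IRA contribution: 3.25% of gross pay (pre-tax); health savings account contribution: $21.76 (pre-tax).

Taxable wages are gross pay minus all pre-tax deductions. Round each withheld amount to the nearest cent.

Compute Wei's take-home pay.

$856.44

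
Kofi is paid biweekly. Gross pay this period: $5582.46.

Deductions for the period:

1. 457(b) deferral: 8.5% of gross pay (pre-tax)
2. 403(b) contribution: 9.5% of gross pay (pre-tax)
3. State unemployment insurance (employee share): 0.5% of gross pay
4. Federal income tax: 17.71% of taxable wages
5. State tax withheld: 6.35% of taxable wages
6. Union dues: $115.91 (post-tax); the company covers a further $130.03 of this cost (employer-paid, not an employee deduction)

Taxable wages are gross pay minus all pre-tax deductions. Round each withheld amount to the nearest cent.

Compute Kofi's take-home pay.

$3332.42

403(b) contribution: $5582.46 × 0.095 = $530.33
457(b) deferral: $5582.46 × 0.085 = $474.51
Pre-tax total = $530.33 + $474.51 = $1004.84
Taxable wages = $5582.46 − $1004.84 = $4577.62
State tax withheld: $4577.62 × 0.0635 = $290.68
Federal income tax: $4577.62 × 0.1771 = $810.70
State unemployment insurance (employee share): $5582.46 × 0.005 = $27.91
Union dues: $115.91
(Employer's $130.03 toward union dues is not withheld from the employee.)
Total deductions = $530.33 + $474.51 + $290.68 + $810.70 + $27.91 + $115.91 = $2250.04
Net pay = $5582.46 − $2250.04 = $3332.42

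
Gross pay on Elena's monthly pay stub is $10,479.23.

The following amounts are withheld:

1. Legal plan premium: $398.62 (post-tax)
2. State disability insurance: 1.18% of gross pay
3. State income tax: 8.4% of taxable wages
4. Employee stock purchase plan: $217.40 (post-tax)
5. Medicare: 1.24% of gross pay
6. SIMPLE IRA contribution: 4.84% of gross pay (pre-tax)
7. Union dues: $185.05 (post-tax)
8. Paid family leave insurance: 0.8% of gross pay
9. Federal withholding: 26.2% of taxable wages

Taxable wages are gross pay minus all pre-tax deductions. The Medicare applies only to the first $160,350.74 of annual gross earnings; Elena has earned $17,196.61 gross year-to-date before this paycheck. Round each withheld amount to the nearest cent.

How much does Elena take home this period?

$5,383.23

SIMPLE IRA contribution: $10,479.23 × 0.0484 = $507.19
Taxable wages = $10,479.23 − $507.19 = $9,972.04
Federal withholding: $9,972.04 × 0.262 = $2,612.67
State income tax: $9,972.04 × 0.084 = $837.65
Paid family leave insurance: $10,479.23 × 0.008 = $83.83
Medicare: cap not yet reached, full $10,479.23 is subject → $10,479.23 × 0.0124 = $129.94
State disability insurance: $10,479.23 × 0.0118 = $123.65
Union dues: $185.05
Employee stock purchase plan: $217.40
Legal plan premium: $398.62
Total deductions = $507.19 + $2,612.67 + $837.65 + $83.83 + $129.94 + $123.65 + $185.05 + $217.40 + $398.62 = $5,096.00
Net pay = $10,479.23 − $5,096.00 = $5,383.23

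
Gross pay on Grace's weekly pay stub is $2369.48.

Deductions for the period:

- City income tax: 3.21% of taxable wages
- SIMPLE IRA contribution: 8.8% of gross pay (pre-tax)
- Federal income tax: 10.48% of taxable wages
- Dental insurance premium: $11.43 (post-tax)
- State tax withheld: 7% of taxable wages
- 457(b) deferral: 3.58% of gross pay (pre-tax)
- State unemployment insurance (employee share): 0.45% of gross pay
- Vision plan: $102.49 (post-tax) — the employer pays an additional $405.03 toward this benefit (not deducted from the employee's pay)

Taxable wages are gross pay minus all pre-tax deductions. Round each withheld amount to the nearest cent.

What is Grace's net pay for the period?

$1522.01

SIMPLE IRA contribution: $2369.48 × 0.088 = $208.51
457(b) deferral: $2369.48 × 0.0358 = $84.83
Pre-tax total = $208.51 + $84.83 = $293.34
Taxable wages = $2369.48 − $293.34 = $2076.14
Federal income tax: $2076.14 × 0.1048 = $217.58
City income tax: $2076.14 × 0.0321 = $66.64
State tax withheld: $2076.14 × 0.07 = $145.33
State unemployment insurance (employee share): $2369.48 × 0.0045 = $10.66
Vision plan: $102.49
Dental insurance premium: $11.43
(Employer's $405.03 toward vision plan is not withheld from the employee.)
Total deductions = $208.51 + $84.83 + $217.58 + $66.64 + $145.33 + $10.66 + $102.49 + $11.43 = $847.47
Net pay = $2369.48 − $847.47 = $1522.01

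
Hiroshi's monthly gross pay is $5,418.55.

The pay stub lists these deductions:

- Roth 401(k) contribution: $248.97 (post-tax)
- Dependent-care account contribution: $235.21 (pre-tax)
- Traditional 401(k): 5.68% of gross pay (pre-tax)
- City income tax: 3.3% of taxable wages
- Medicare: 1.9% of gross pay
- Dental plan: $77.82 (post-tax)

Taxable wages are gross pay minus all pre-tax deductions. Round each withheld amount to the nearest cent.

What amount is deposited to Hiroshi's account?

$4,284.94

Dependent-care account contribution: $235.21
Traditional 401(k): $5,418.55 × 0.0568 = $307.77
Pre-tax total = $235.21 + $307.77 = $542.98
Taxable wages = $5,418.55 − $542.98 = $4,875.57
City income tax: $4,875.57 × 0.033 = $160.89
Medicare: $5,418.55 × 0.019 = $102.95
Roth 401(k) contribution: $248.97
Dental plan: $77.82
Total deductions = $235.21 + $307.77 + $160.89 + $102.95 + $248.97 + $77.82 = $1,133.61
Net pay = $5,418.55 − $1,133.61 = $4,284.94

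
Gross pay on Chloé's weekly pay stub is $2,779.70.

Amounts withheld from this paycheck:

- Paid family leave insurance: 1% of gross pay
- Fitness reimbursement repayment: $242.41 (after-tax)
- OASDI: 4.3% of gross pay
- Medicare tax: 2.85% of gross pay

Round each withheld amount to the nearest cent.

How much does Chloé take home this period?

Medicare tax: $2,779.70 × 0.0285 = $79.22
Paid family leave insurance: $2,779.70 × 0.01 = $27.80
OASDI: $2,779.70 × 0.043 = $119.53
Fitness reimbursement repayment: $242.41
Total deductions = $79.22 + $27.80 + $119.53 + $242.41 = $468.96
Net pay = $2,779.70 − $468.96 = $2,310.74

$2,310.74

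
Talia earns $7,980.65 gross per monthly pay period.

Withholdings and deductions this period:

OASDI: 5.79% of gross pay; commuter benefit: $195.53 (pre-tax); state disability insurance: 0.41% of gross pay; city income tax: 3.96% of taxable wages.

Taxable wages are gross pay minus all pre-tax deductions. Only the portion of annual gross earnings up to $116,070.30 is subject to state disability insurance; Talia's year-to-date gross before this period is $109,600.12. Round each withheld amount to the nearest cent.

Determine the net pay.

$6,988.22

Commuter benefit: $195.53
Taxable wages = $7,980.65 − $195.53 = $7,785.12
City income tax: $7,785.12 × 0.0396 = $308.29
State disability insurance: only $116,070.30 − $109,600.12 = $6,470.18 of this check is subject → $6,470.18 × 0.0041 = $26.53
OASDI: $7,980.65 × 0.0579 = $462.08
Total deductions = $195.53 + $308.29 + $26.53 + $462.08 = $992.43
Net pay = $7,980.65 − $992.43 = $6,988.22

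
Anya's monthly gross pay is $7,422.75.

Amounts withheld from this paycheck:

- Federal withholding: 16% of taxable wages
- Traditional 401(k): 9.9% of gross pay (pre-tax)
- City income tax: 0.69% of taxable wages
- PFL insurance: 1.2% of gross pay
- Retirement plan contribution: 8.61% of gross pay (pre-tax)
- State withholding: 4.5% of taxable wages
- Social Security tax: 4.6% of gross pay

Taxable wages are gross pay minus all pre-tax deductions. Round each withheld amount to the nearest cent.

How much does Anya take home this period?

$4,336.53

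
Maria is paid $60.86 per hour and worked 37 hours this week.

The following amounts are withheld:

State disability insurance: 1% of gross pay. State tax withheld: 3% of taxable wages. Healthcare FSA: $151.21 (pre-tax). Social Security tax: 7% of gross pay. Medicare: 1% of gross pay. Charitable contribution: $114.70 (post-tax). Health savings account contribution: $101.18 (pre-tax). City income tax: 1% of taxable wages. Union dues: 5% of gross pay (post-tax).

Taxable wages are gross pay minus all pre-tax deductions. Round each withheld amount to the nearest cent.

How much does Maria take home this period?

Gross pay: 37 × $60.86 = $2,251.82
Health savings account contribution: $101.18
Healthcare FSA: $151.21
Pre-tax total = $101.18 + $151.21 = $252.39
Taxable wages = $2,251.82 − $252.39 = $1,999.43
State tax withheld: $1,999.43 × 0.03 = $59.98
City income tax: $1,999.43 × 0.01 = $19.99
Medicare: $2,251.82 × 0.01 = $22.52
Social Security tax: $2,251.82 × 0.07 = $157.63
State disability insurance: $2,251.82 × 0.01 = $22.52
Union dues: $2,251.82 × 0.05 = $112.59
Charitable contribution: $114.70
Total deductions = $101.18 + $151.21 + $59.98 + $19.99 + $22.52 + $157.63 + $22.52 + $112.59 + $114.70 = $762.32
Net pay = $2,251.82 − $762.32 = $1,489.50

$1,489.50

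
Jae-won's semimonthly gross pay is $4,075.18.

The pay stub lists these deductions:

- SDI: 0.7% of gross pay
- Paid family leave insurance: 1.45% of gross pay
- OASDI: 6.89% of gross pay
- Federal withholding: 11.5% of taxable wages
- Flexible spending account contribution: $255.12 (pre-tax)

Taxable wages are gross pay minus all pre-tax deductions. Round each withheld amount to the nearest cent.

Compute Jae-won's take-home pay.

$3,012.35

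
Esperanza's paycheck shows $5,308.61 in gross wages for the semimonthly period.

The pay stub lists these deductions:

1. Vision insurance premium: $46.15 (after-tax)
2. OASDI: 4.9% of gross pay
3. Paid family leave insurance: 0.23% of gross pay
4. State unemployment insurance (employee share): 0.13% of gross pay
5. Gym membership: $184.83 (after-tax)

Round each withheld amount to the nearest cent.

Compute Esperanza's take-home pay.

$4,798.40

State unemployment insurance (employee share): $5,308.61 × 0.0013 = $6.90
Paid family leave insurance: $5,308.61 × 0.0023 = $12.21
OASDI: $5,308.61 × 0.049 = $260.12
Vision insurance premium: $46.15
Gym membership: $184.83
Total deductions = $6.90 + $12.21 + $260.12 + $46.15 + $184.83 = $510.21
Net pay = $5,308.61 − $510.21 = $4,798.40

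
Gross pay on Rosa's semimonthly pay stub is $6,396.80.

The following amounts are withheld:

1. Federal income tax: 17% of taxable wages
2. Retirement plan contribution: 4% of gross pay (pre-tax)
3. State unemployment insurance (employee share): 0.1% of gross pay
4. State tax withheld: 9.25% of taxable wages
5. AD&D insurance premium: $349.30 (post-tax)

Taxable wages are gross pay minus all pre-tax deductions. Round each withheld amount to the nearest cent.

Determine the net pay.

$4,173.23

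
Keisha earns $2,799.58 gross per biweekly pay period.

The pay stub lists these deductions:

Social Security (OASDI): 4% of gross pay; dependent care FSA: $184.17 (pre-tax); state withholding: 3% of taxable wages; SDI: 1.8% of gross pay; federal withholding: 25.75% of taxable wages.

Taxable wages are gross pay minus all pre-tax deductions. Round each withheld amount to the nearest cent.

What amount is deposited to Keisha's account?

$1,701.11

Dependent care FSA: $184.17
Taxable wages = $2,799.58 − $184.17 = $2,615.41
State withholding: $2,615.41 × 0.03 = $78.46
Federal withholding: $2,615.41 × 0.2575 = $673.47
Social Security (OASDI): $2,799.58 × 0.04 = $111.98
SDI: $2,799.58 × 0.018 = $50.39
Total deductions = $184.17 + $78.46 + $673.47 + $111.98 + $50.39 = $1,098.47
Net pay = $2,799.58 − $1,098.47 = $1,701.11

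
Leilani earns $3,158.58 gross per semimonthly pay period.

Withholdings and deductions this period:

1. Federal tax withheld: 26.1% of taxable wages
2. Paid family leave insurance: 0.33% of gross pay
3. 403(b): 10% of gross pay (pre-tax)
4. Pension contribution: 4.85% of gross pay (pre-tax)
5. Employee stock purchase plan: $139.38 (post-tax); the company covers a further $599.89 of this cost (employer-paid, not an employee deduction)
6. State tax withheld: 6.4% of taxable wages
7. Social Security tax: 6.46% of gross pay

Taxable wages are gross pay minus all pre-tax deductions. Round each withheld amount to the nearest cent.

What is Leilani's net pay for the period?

$1,461.59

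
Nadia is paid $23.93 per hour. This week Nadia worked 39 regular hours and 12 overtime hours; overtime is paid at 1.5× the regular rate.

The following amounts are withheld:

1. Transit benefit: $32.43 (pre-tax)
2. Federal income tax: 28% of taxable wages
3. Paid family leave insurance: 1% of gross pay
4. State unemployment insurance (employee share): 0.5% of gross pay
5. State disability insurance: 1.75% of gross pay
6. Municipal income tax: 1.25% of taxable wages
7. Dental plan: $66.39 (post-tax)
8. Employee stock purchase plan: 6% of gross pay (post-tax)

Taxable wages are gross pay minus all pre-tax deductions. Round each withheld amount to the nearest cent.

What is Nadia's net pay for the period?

$749.54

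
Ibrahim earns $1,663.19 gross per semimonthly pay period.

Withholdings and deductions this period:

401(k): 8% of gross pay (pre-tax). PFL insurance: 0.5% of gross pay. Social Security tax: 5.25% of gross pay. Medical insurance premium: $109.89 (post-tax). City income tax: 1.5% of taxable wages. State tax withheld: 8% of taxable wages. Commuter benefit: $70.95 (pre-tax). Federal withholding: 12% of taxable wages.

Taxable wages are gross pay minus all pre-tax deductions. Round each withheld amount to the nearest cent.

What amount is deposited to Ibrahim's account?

$939.93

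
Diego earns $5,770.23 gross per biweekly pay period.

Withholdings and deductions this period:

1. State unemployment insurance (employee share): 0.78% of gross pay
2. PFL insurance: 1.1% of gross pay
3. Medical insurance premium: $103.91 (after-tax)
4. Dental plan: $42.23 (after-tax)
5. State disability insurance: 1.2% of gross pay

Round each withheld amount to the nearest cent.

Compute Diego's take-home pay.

PFL insurance: $5,770.23 × 0.011 = $63.47
State unemployment insurance (employee share): $5,770.23 × 0.0078 = $45.01
State disability insurance: $5,770.23 × 0.012 = $69.24
Medical insurance premium: $103.91
Dental plan: $42.23
Total deductions = $63.47 + $45.01 + $69.24 + $103.91 + $42.23 = $323.86
Net pay = $5,770.23 − $323.86 = $5,446.37

$5,446.37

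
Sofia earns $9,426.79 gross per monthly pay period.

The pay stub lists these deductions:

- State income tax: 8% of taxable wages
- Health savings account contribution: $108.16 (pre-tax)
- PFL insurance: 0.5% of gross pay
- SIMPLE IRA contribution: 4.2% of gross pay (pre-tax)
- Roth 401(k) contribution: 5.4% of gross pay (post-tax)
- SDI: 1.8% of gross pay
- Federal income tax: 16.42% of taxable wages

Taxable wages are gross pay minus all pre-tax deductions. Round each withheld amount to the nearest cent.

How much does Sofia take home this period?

Health savings account contribution: $108.16
SIMPLE IRA contribution: $9,426.79 × 0.042 = $395.93
Pre-tax total = $108.16 + $395.93 = $504.09
Taxable wages = $9,426.79 − $504.09 = $8,922.70
State income tax: $8,922.70 × 0.08 = $713.82
Federal income tax: $8,922.70 × 0.1642 = $1,465.11
SDI: $9,426.79 × 0.018 = $169.68
PFL insurance: $9,426.79 × 0.005 = $47.13
Roth 401(k) contribution: $9,426.79 × 0.054 = $509.05
Total deductions = $108.16 + $395.93 + $713.82 + $1,465.11 + $169.68 + $47.13 + $509.05 = $3,408.88
Net pay = $9,426.79 − $3,408.88 = $6,017.91

$6,017.91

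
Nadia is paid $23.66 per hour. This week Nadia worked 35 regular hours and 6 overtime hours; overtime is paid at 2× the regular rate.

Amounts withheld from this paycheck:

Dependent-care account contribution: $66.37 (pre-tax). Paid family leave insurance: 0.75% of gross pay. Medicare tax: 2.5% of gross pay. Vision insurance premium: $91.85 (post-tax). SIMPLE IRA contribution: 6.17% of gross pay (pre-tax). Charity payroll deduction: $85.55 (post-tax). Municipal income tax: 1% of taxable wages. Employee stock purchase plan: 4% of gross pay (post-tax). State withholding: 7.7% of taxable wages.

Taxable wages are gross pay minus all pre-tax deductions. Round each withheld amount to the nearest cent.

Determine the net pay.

$634.02

Regular pay: 35 × $23.66 = $828.10
Overtime pay: 6 × $23.66 × 2 = $283.92
Gross pay = $828.10 + $283.92 = $1,112.02
SIMPLE IRA contribution: $1,112.02 × 0.0617 = $68.61
Dependent-care account contribution: $66.37
Pre-tax total = $68.61 + $66.37 = $134.98
Taxable wages = $1,112.02 − $134.98 = $977.04
Municipal income tax: $977.04 × 0.01 = $9.77
State withholding: $977.04 × 0.077 = $75.23
Medicare tax: $1,112.02 × 0.025 = $27.80
Paid family leave insurance: $1,112.02 × 0.0075 = $8.34
Employee stock purchase plan: $1,112.02 × 0.04 = $44.48
Charity payroll deduction: $85.55
Vision insurance premium: $91.85
Total deductions = $68.61 + $66.37 + $9.77 + $75.23 + $27.80 + $8.34 + $44.48 + $85.55 + $91.85 = $478.00
Net pay = $1,112.02 − $478.00 = $634.02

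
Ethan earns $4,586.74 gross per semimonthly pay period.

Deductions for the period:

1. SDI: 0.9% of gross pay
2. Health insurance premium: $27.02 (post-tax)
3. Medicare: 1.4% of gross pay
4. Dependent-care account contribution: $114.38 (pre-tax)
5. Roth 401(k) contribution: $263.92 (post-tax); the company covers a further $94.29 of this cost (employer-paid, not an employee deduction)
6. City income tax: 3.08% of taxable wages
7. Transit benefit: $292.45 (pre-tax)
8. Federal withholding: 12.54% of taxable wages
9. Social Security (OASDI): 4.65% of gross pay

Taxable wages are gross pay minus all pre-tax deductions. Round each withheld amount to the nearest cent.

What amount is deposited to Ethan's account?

$2,917.30

Dependent-care account contribution: $114.38
Transit benefit: $292.45
Pre-tax total = $114.38 + $292.45 = $406.83
Taxable wages = $4,586.74 − $406.83 = $4,179.91
Federal withholding: $4,179.91 × 0.1254 = $524.16
City income tax: $4,179.91 × 0.0308 = $128.74
Medicare: $4,586.74 × 0.014 = $64.21
Social Security (OASDI): $4,586.74 × 0.0465 = $213.28
SDI: $4,586.74 × 0.009 = $41.28
Roth 401(k) contribution: $263.92
Health insurance premium: $27.02
(Employer's $94.29 toward Roth 401(k) contribution is not withheld from the employee.)
Total deductions = $114.38 + $292.45 + $524.16 + $128.74 + $64.21 + $213.28 + $41.28 + $263.92 + $27.02 = $1,669.44
Net pay = $4,586.74 − $1,669.44 = $2,917.30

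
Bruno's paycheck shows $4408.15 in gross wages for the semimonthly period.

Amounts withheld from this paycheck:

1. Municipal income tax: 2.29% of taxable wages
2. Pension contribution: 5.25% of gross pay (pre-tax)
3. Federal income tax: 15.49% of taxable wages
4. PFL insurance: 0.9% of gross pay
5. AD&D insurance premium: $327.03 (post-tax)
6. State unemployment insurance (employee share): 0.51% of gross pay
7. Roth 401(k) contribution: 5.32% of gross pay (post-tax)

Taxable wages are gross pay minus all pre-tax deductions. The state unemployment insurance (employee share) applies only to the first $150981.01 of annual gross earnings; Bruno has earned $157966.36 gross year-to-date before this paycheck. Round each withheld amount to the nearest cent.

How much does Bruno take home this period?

Pension contribution: $4408.15 × 0.0525 = $231.43
Taxable wages = $4408.15 − $231.43 = $4176.72
Federal income tax: $4176.72 × 0.1549 = $646.97
Municipal income tax: $4176.72 × 0.0229 = $95.65
State unemployment insurance (employee share): annual cap $150981.01 already reached (YTD $157966.36), so $0.00
PFL insurance: $4408.15 × 0.009 = $39.67
AD&D insurance premium: $327.03
Roth 401(k) contribution: $4408.15 × 0.0532 = $234.51
Total deductions = $231.43 + $646.97 + $95.65 + $0.00 + $39.67 + $327.03 + $234.51 = $1575.26
Net pay = $4408.15 − $1575.26 = $2832.89

$2832.89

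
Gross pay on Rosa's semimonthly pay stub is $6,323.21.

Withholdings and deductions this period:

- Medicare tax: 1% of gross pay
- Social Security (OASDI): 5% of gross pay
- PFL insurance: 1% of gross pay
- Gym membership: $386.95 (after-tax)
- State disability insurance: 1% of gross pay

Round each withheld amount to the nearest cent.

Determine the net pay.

State disability insurance: $6,323.21 × 0.01 = $63.23
Medicare tax: $6,323.21 × 0.01 = $63.23
Social Security (OASDI): $6,323.21 × 0.05 = $316.16
PFL insurance: $6,323.21 × 0.01 = $63.23
Gym membership: $386.95
Total deductions = $63.23 + $63.23 + $316.16 + $63.23 + $386.95 = $892.80
Net pay = $6,323.21 − $892.80 = $5,430.41

$5,430.41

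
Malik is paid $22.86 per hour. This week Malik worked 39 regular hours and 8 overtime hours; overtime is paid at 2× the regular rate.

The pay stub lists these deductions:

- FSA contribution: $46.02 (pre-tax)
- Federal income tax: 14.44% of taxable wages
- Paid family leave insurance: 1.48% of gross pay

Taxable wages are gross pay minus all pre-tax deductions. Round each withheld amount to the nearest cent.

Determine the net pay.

Regular pay: 39 × $22.86 = $891.54
Overtime pay: 8 × $22.86 × 2 = $365.76
Gross pay = $891.54 + $365.76 = $1257.30
FSA contribution: $46.02
Taxable wages = $1257.30 − $46.02 = $1211.28
Federal income tax: $1211.28 × 0.1444 = $174.91
Paid family leave insurance: $1257.30 × 0.0148 = $18.61
Total deductions = $46.02 + $174.91 + $18.61 = $239.54
Net pay = $1257.30 − $239.54 = $1017.76

$1017.76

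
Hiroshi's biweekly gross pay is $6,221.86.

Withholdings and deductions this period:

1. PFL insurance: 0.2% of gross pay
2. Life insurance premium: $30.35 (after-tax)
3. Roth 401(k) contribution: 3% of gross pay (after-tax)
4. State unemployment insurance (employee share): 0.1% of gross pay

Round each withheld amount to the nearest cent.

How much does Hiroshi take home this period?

$5,986.19

PFL insurance: $6,221.86 × 0.002 = $12.44
State unemployment insurance (employee share): $6,221.86 × 0.001 = $6.22
Life insurance premium: $30.35
Roth 401(k) contribution: $6,221.86 × 0.03 = $186.66
Total deductions = $12.44 + $6.22 + $30.35 + $186.66 = $235.67
Net pay = $6,221.86 − $235.67 = $5,986.19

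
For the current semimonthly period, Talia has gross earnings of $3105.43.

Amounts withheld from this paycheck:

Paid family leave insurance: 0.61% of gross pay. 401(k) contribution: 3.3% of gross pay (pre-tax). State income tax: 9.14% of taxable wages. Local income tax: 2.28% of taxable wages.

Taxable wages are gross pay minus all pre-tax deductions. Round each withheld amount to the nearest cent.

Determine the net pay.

401(k) contribution: $3105.43 × 0.033 = $102.48
Taxable wages = $3105.43 − $102.48 = $3002.95
Local income tax: $3002.95 × 0.0228 = $68.47
State income tax: $3002.95 × 0.0914 = $274.47
Paid family leave insurance: $3105.43 × 0.0061 = $18.94
Total deductions = $102.48 + $68.47 + $274.47 + $18.94 = $464.36
Net pay = $3105.43 − $464.36 = $2641.07

$2641.07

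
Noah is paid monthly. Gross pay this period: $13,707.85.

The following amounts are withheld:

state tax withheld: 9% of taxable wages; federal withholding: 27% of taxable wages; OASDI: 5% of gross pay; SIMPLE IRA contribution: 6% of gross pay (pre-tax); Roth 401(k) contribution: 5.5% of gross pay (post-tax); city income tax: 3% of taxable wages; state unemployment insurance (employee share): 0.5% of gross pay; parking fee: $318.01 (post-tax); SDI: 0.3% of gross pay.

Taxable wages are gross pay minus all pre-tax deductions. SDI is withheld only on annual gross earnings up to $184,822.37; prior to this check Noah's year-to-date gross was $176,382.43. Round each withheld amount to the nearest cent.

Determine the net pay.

SIMPLE IRA contribution: $13,707.85 × 0.06 = $822.47
Taxable wages = $13,707.85 − $822.47 = $12,885.38
City income tax: $12,885.38 × 0.03 = $386.56
Federal withholding: $12,885.38 × 0.27 = $3,479.05
State tax withheld: $12,885.38 × 0.09 = $1,159.68
OASDI: $13,707.85 × 0.05 = $685.39
State unemployment insurance (employee share): $13,707.85 × 0.005 = $68.54
SDI: only $184,822.37 − $176,382.43 = $8,439.94 of this check is subject → $8,439.94 × 0.003 = $25.32
Parking fee: $318.01
Roth 401(k) contribution: $13,707.85 × 0.055 = $753.93
Total deductions = $822.47 + $386.56 + $3,479.05 + $1,159.68 + $685.39 + $68.54 + $25.32 + $318.01 + $753.93 = $7,698.95
Net pay = $13,707.85 − $7,698.95 = $6,008.90

$6,008.90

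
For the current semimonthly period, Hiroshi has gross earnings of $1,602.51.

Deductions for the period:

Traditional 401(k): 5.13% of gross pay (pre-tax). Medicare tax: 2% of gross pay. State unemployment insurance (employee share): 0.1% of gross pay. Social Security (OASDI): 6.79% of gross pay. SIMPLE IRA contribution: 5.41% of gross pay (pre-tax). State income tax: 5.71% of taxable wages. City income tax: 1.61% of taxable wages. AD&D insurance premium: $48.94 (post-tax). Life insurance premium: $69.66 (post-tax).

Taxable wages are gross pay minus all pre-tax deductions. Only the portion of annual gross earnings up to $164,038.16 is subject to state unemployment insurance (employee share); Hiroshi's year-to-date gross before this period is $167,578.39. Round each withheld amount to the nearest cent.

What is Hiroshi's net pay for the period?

Traditional 401(k): $1,602.51 × 0.0513 = $82.21
SIMPLE IRA contribution: $1,602.51 × 0.0541 = $86.70
Pre-tax total = $82.21 + $86.70 = $168.91
Taxable wages = $1,602.51 − $168.91 = $1,433.60
State income tax: $1,433.60 × 0.0571 = $81.86
City income tax: $1,433.60 × 0.0161 = $23.08
Medicare tax: $1,602.51 × 0.02 = $32.05
State unemployment insurance (employee share): annual cap $164,038.16 already reached (YTD $167,578.39), so $0.00
Social Security (OASDI): $1,602.51 × 0.0679 = $108.81
Life insurance premium: $69.66
AD&D insurance premium: $48.94
Total deductions = $82.21 + $86.70 + $81.86 + $23.08 + $32.05 + $0.00 + $108.81 + $69.66 + $48.94 = $533.31
Net pay = $1,602.51 − $533.31 = $1,069.20

$1,069.20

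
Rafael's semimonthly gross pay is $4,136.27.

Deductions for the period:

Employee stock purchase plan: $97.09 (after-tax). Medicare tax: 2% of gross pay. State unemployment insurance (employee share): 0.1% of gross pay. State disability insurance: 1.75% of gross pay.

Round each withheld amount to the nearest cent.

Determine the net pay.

$3,879.93

Medicare tax: $4,136.27 × 0.02 = $82.73
State unemployment insurance (employee share): $4,136.27 × 0.001 = $4.14
State disability insurance: $4,136.27 × 0.0175 = $72.38
Employee stock purchase plan: $97.09
Total deductions = $82.73 + $4.14 + $72.38 + $97.09 = $256.34
Net pay = $4,136.27 − $256.34 = $3,879.93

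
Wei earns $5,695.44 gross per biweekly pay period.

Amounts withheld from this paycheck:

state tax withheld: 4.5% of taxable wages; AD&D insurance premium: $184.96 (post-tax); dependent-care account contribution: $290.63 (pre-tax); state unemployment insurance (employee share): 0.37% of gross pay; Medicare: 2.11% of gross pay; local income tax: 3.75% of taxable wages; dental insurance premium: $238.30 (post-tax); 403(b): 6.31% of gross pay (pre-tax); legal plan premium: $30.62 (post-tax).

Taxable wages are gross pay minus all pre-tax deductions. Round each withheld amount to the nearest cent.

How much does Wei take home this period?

$4,034.07

403(b): $5,695.44 × 0.0631 = $359.38
Dependent-care account contribution: $290.63
Pre-tax total = $359.38 + $290.63 = $650.01
Taxable wages = $5,695.44 − $650.01 = $5,045.43
Local income tax: $5,045.43 × 0.0375 = $189.20
State tax withheld: $5,045.43 × 0.045 = $227.04
State unemployment insurance (employee share): $5,695.44 × 0.0037 = $21.07
Medicare: $5,695.44 × 0.0211 = $120.17
AD&D insurance premium: $184.96
Legal plan premium: $30.62
Dental insurance premium: $238.30
Total deductions = $359.38 + $290.63 + $189.20 + $227.04 + $21.07 + $120.17 + $184.96 + $30.62 + $238.30 = $1,661.37
Net pay = $5,695.44 − $1,661.37 = $4,034.07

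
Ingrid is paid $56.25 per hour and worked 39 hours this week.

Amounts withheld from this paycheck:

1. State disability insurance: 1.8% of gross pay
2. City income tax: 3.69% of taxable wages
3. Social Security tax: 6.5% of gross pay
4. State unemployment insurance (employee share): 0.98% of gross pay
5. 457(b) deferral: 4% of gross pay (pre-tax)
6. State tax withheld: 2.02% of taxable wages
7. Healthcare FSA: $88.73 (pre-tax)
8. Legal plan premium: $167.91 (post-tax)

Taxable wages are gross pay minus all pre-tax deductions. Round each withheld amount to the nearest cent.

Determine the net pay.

$1,530.59

Gross pay: 39 × $56.25 = $2,193.75
Healthcare FSA: $88.73
457(b) deferral: $2,193.75 × 0.04 = $87.75
Pre-tax total = $88.73 + $87.75 = $176.48
Taxable wages = $2,193.75 − $176.48 = $2,017.27
State tax withheld: $2,017.27 × 0.0202 = $40.75
City income tax: $2,017.27 × 0.0369 = $74.44
State unemployment insurance (employee share): $2,193.75 × 0.0098 = $21.50
State disability insurance: $2,193.75 × 0.018 = $39.49
Social Security tax: $2,193.75 × 0.065 = $142.59
Legal plan premium: $167.91
Total deductions = $88.73 + $87.75 + $40.75 + $74.44 + $21.50 + $39.49 + $142.59 + $167.91 = $663.16
Net pay = $2,193.75 − $663.16 = $1,530.59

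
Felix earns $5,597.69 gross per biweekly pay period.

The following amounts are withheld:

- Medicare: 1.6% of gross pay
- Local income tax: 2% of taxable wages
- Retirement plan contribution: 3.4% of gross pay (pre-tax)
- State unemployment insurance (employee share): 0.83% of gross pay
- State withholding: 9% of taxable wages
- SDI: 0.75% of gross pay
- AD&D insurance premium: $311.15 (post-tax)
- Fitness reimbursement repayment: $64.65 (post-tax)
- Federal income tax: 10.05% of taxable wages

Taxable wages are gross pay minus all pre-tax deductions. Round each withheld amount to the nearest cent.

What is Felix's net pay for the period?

$3,715.32

Retirement plan contribution: $5,597.69 × 0.034 = $190.32
Taxable wages = $5,597.69 − $190.32 = $5,407.37
Local income tax: $5,407.37 × 0.02 = $108.15
State withholding: $5,407.37 × 0.09 = $486.66
Federal income tax: $5,407.37 × 0.1005 = $543.44
Medicare: $5,597.69 × 0.016 = $89.56
State unemployment insurance (employee share): $5,597.69 × 0.0083 = $46.46
SDI: $5,597.69 × 0.0075 = $41.98
Fitness reimbursement repayment: $64.65
AD&D insurance premium: $311.15
Total deductions = $190.32 + $108.15 + $486.66 + $543.44 + $89.56 + $46.46 + $41.98 + $64.65 + $311.15 = $1,882.37
Net pay = $5,597.69 − $1,882.37 = $3,715.32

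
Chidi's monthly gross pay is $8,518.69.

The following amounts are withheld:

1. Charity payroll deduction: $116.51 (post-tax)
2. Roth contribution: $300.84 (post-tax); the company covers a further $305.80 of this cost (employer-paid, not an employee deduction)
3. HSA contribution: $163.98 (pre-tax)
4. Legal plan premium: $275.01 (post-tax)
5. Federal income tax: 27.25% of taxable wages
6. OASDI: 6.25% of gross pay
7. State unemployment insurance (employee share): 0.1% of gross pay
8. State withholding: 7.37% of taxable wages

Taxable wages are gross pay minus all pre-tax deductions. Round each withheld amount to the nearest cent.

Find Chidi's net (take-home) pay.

HSA contribution: $163.98
Taxable wages = $8,518.69 − $163.98 = $8,354.71
State withholding: $8,354.71 × 0.0737 = $615.74
Federal income tax: $8,354.71 × 0.2725 = $2,276.66
OASDI: $8,518.69 × 0.0625 = $532.42
State unemployment insurance (employee share): $8,518.69 × 0.001 = $8.52
Legal plan premium: $275.01
Charity payroll deduction: $116.51
Roth contribution: $300.84
(Employer's $305.80 toward Roth contribution is not withheld from the employee.)
Total deductions = $163.98 + $615.74 + $2,276.66 + $532.42 + $8.52 + $275.01 + $116.51 + $300.84 = $4,289.68
Net pay = $8,518.69 − $4,289.68 = $4,229.01

$4,229.01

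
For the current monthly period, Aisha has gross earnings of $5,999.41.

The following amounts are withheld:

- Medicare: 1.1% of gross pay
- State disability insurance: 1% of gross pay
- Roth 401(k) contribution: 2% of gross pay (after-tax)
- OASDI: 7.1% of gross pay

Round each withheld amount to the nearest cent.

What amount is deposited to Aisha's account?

$5,327.48

OASDI: $5,999.41 × 0.071 = $425.96
State disability insurance: $5,999.41 × 0.01 = $59.99
Medicare: $5,999.41 × 0.011 = $65.99
Roth 401(k) contribution: $5,999.41 × 0.02 = $119.99
Total deductions = $425.96 + $59.99 + $65.99 + $119.99 = $671.93
Net pay = $5,999.41 − $671.93 = $5,327.48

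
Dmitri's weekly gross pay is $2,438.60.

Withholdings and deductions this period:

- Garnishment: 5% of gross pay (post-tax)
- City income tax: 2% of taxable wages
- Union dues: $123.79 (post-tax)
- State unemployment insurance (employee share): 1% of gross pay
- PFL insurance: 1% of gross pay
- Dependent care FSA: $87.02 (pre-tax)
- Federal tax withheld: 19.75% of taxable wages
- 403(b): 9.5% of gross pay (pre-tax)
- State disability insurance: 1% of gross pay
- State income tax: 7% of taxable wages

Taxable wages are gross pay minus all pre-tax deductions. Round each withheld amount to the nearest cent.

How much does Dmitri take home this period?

403(b): $2,438.60 × 0.095 = $231.67
Dependent care FSA: $87.02
Pre-tax total = $231.67 + $87.02 = $318.69
Taxable wages = $2,438.60 − $318.69 = $2,119.91
Federal tax withheld: $2,119.91 × 0.1975 = $418.68
City income tax: $2,119.91 × 0.02 = $42.40
State income tax: $2,119.91 × 0.07 = $148.39
State disability insurance: $2,438.60 × 0.01 = $24.39
State unemployment insurance (employee share): $2,438.60 × 0.01 = $24.39
PFL insurance: $2,438.60 × 0.01 = $24.39
Union dues: $123.79
Garnishment: $2,438.60 × 0.05 = $121.93
Total deductions = $231.67 + $87.02 + $418.68 + $42.40 + $148.39 + $24.39 + $24.39 + $24.39 + $123.79 + $121.93 = $1,247.05
Net pay = $2,438.60 − $1,247.05 = $1,191.55

$1,191.55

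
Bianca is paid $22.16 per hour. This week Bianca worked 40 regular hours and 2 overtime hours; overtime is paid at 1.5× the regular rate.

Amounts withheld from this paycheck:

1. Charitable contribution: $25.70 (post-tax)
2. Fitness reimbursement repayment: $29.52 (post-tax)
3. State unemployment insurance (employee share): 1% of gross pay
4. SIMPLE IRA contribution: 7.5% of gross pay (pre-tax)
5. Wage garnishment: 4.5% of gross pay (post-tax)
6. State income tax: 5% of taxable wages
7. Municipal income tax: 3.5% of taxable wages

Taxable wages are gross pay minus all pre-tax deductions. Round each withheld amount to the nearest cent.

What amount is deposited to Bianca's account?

$698.86

Regular pay: 40 × $22.16 = $886.40
Overtime pay: 2 × $22.16 × 1.5 = $66.48
Gross pay = $886.40 + $66.48 = $952.88
SIMPLE IRA contribution: $952.88 × 0.075 = $71.47
Taxable wages = $952.88 − $71.47 = $881.41
State income tax: $881.41 × 0.05 = $44.07
Municipal income tax: $881.41 × 0.035 = $30.85
State unemployment insurance (employee share): $952.88 × 0.01 = $9.53
Charitable contribution: $25.70
Fitness reimbursement repayment: $29.52
Wage garnishment: $952.88 × 0.045 = $42.88
Total deductions = $71.47 + $44.07 + $30.85 + $9.53 + $25.70 + $29.52 + $42.88 = $254.02
Net pay = $952.88 − $254.02 = $698.86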